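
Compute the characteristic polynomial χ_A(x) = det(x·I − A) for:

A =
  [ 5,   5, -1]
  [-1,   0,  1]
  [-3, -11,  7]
x^3 - 12*x^2 + 48*x - 64

Expanding det(x·I − A) (e.g. by cofactor expansion or by noting that A is similar to its Jordan form J, which has the same characteristic polynomial as A) gives
  χ_A(x) = x^3 - 12*x^2 + 48*x - 64
which factors as (x - 4)^3. The eigenvalues (with algebraic multiplicities) are λ = 4 with multiplicity 3.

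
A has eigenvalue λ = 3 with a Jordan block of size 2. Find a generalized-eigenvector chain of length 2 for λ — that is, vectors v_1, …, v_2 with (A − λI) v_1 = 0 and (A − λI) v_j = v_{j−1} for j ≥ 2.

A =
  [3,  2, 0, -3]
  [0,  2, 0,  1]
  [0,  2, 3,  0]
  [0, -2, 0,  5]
A Jordan chain for λ = 3 of length 2:
v_1 = (-1, 0, 2, 0)ᵀ
v_2 = (0, 1, 0, 1)ᵀ

Let N = A − (3)·I. We want v_2 with N^2 v_2 = 0 but N^1 v_2 ≠ 0; then v_{j-1} := N · v_j for j = 2, …, 2.

Pick v_2 = (0, 1, 0, 1)ᵀ.
Then v_1 = N · v_2 = (-1, 0, 2, 0)ᵀ.

Sanity check: (A − (3)·I) v_1 = (0, 0, 0, 0)ᵀ = 0. ✓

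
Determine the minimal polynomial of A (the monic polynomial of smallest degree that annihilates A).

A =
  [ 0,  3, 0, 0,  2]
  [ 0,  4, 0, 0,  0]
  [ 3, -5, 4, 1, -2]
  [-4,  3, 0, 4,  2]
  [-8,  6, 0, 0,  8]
x^2 - 8*x + 16

The characteristic polynomial is χ_A(x) = (x - 4)^5, so the eigenvalues are known. The minimal polynomial is
  m_A(x) = Π_λ (x − λ)^{k_λ}
where k_λ is the size of the *largest* Jordan block for λ (equivalently, the smallest k with (A − λI)^k v = 0 for every generalised eigenvector v of λ).

  λ = 4: largest Jordan block has size 2, contributing (x − 4)^2

So m_A(x) = (x - 4)^2 = x^2 - 8*x + 16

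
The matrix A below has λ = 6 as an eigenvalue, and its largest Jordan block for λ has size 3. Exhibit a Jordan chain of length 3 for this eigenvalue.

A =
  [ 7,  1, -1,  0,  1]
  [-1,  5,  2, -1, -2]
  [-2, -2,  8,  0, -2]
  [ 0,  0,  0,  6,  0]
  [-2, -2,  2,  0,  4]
A Jordan chain for λ = 6 of length 3:
v_1 = (1, -1, -2, 0, -2)ᵀ
v_2 = (-1, 2, 2, 0, 2)ᵀ
v_3 = (0, 0, 1, 0, 0)ᵀ

Let N = A − (6)·I. We want v_3 with N^3 v_3 = 0 but N^2 v_3 ≠ 0; then v_{j-1} := N · v_j for j = 3, …, 2.

Pick v_3 = (0, 0, 1, 0, 0)ᵀ.
Then v_2 = N · v_3 = (-1, 2, 2, 0, 2)ᵀ.
Then v_1 = N · v_2 = (1, -1, -2, 0, -2)ᵀ.

Sanity check: (A − (6)·I) v_1 = (0, 0, 0, 0, 0)ᵀ = 0. ✓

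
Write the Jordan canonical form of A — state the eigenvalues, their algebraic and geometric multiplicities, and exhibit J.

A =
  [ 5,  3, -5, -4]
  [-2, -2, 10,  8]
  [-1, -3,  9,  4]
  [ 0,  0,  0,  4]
J_2(4) ⊕ J_1(4) ⊕ J_1(4)

The characteristic polynomial is
  det(x·I − A) = x^4 - 16*x^3 + 96*x^2 - 256*x + 256 = (x - 4)^4

Eigenvalues and multiplicities (the geometric multiplicity of λ is n − rank(A − λI), which equals the number of Jordan blocks for λ):
  λ = 4: algebraic multiplicity = 4, geometric multiplicity = 3

Determining the block sizes for each eigenvalue:
  λ = 4: 3 blocks summing to 4 forces exactly one block of size 2 and the rest size 1 → block sizes [2, 1, 1]

Assembling the blocks gives a Jordan form
J =
  [4, 1, 0, 0]
  [0, 4, 0, 0]
  [0, 0, 4, 0]
  [0, 0, 0, 4]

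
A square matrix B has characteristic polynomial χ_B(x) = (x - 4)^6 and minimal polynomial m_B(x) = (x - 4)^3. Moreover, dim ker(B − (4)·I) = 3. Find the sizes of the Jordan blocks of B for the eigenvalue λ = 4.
Block sizes for λ = 4: [3, 2, 1]

Step 1 — from the characteristic polynomial, algebraic multiplicity of λ = 4 is 6. From dim ker(B − (4)·I) = 3, there are exactly 3 Jordan blocks for λ = 4.
Step 2 — from the minimal polynomial, the factor (x − 4)^3 tells us the largest block for λ = 4 has size 3.
Step 3 — with total size 6, 3 blocks, and largest block 3, the block sizes (in nonincreasing order) are [3, 2, 1].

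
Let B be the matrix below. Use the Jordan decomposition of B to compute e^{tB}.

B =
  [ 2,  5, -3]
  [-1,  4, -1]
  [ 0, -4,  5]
e^{tB} =
  [t*exp(3*t) - exp(5*t) + 2*exp(3*t), -t*exp(3*t) + 3*exp(5*t) - 3*exp(3*t), t*exp(3*t) - 2*exp(5*t) + 2*exp(3*t)]
  [-t*exp(3*t), t*exp(3*t) + exp(3*t), -t*exp(3*t)]
  [-2*t*exp(3*t) + exp(5*t) - exp(3*t), 2*t*exp(3*t) - 3*exp(5*t) + 3*exp(3*t), -2*t*exp(3*t) + 2*exp(5*t) - exp(3*t)]

Strategy: write B = P · J · P⁻¹ where J is a Jordan canonical form, so e^{tB} = P · e^{tJ} · P⁻¹, and e^{tJ} can be computed block-by-block.

B has Jordan form
J =
  [3, 1, 0]
  [0, 3, 0]
  [0, 0, 5]
(up to reordering of blocks).

Per-block formulas:
  For a 1×1 block at λ = 5: exp(t · [5]) = [e^(5t)].
  For a 2×2 Jordan block J_2(3): exp(t · J_2(3)) = e^(3t)·(I + t·N), where N is the 2×2 nilpotent shift.

After assembling e^{tJ} and conjugating by P, we get:

e^{tB} =
  [t*exp(3*t) - exp(5*t) + 2*exp(3*t), -t*exp(3*t) + 3*exp(5*t) - 3*exp(3*t), t*exp(3*t) - 2*exp(5*t) + 2*exp(3*t)]
  [-t*exp(3*t), t*exp(3*t) + exp(3*t), -t*exp(3*t)]
  [-2*t*exp(3*t) + exp(5*t) - exp(3*t), 2*t*exp(3*t) - 3*exp(5*t) + 3*exp(3*t), -2*t*exp(3*t) + 2*exp(5*t) - exp(3*t)]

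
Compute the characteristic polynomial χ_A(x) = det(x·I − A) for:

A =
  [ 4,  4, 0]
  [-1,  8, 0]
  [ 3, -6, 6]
x^3 - 18*x^2 + 108*x - 216

Expanding det(x·I − A) (e.g. by cofactor expansion or by noting that A is similar to its Jordan form J, which has the same characteristic polynomial as A) gives
  χ_A(x) = x^3 - 18*x^2 + 108*x - 216
which factors as (x - 6)^3. The eigenvalues (with algebraic multiplicities) are λ = 6 with multiplicity 3.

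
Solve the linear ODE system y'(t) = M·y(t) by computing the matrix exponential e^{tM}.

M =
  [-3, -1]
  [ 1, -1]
e^{tM} =
  [-t*exp(-2*t) + exp(-2*t), -t*exp(-2*t)]
  [t*exp(-2*t), t*exp(-2*t) + exp(-2*t)]

Strategy: write M = P · J · P⁻¹ where J is a Jordan canonical form, so e^{tM} = P · e^{tJ} · P⁻¹, and e^{tJ} can be computed block-by-block.

M has Jordan form
J =
  [-2,  1]
  [ 0, -2]
(up to reordering of blocks).

Per-block formulas:
  For a 2×2 Jordan block J_2(-2): exp(t · J_2(-2)) = e^(-2t)·(I + t·N), where N is the 2×2 nilpotent shift.

After assembling e^{tJ} and conjugating by P, we get:

e^{tM} =
  [-t*exp(-2*t) + exp(-2*t), -t*exp(-2*t)]
  [t*exp(-2*t), t*exp(-2*t) + exp(-2*t)]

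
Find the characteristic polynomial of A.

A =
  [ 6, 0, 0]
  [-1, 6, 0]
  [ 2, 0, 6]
x^3 - 18*x^2 + 108*x - 216

Expanding det(x·I − A) (e.g. by cofactor expansion or by noting that A is similar to its Jordan form J, which has the same characteristic polynomial as A) gives
  χ_A(x) = x^3 - 18*x^2 + 108*x - 216
which factors as (x - 6)^3. The eigenvalues (with algebraic multiplicities) are λ = 6 with multiplicity 3.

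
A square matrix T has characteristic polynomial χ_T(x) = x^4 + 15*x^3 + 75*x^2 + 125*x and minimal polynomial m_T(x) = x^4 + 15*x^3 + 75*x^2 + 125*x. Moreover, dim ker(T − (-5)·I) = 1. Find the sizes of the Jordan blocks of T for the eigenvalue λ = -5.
Block sizes for λ = -5: [3]

Step 1 — from the characteristic polynomial, algebraic multiplicity of λ = -5 is 3. From dim ker(T − (-5)·I) = 1, there are exactly 1 Jordan blocks for λ = -5.
Step 2 — from the minimal polynomial, the factor (x + 5)^3 tells us the largest block for λ = -5 has size 3.
Step 3 — with total size 3, 1 blocks, and largest block 3, the block sizes (in nonincreasing order) are [3].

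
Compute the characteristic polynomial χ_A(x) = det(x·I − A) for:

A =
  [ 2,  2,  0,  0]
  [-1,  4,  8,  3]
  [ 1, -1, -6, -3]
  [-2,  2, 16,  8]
x^4 - 8*x^3 + 24*x^2 - 32*x + 16

Expanding det(x·I − A) (e.g. by cofactor expansion or by noting that A is similar to its Jordan form J, which has the same characteristic polynomial as A) gives
  χ_A(x) = x^4 - 8*x^3 + 24*x^2 - 32*x + 16
which factors as (x - 2)^4. The eigenvalues (with algebraic multiplicities) are λ = 2 with multiplicity 4.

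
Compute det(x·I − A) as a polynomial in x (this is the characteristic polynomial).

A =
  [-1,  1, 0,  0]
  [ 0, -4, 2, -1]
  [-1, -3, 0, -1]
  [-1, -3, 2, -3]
x^4 + 8*x^3 + 24*x^2 + 32*x + 16

Expanding det(x·I − A) (e.g. by cofactor expansion or by noting that A is similar to its Jordan form J, which has the same characteristic polynomial as A) gives
  χ_A(x) = x^4 + 8*x^3 + 24*x^2 + 32*x + 16
which factors as (x + 2)^4. The eigenvalues (with algebraic multiplicities) are λ = -2 with multiplicity 4.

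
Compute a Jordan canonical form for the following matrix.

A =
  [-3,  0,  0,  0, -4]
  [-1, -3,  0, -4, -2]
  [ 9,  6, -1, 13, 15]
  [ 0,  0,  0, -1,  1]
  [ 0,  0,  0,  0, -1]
J_2(-3) ⊕ J_3(-1)

The characteristic polynomial is
  det(x·I − A) = x^5 + 9*x^4 + 30*x^3 + 46*x^2 + 33*x + 9 = (x + 1)^3*(x + 3)^2

Eigenvalues and multiplicities (the geometric multiplicity of λ is n − rank(A − λI), which equals the number of Jordan blocks for λ):
  λ = -3: algebraic multiplicity = 2, geometric multiplicity = 1
  λ = -1: algebraic multiplicity = 3, geometric multiplicity = 1

Determining the block sizes for each eigenvalue:
  λ = -3: one block (gm = 1), so the single block has size am = 2 → block sizes [2]
  λ = -1: one block (gm = 1), so the single block has size am = 3 → block sizes [3]

Assembling the blocks gives a Jordan form
J =
  [-3,  1,  0,  0,  0]
  [ 0, -3,  0,  0,  0]
  [ 0,  0, -1,  1,  0]
  [ 0,  0,  0, -1,  1]
  [ 0,  0,  0,  0, -1]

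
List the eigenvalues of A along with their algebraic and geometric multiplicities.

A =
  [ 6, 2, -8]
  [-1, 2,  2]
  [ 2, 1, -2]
λ = 2: alg = 3, geom = 1

Step 1 — factor the characteristic polynomial to read off the algebraic multiplicities:
  χ_A(x) = (x - 2)^3

Step 2 — compute geometric multiplicities via the rank-nullity identity g(λ) = n − rank(A − λI):
  rank(A − (2)·I) = 2, so dim ker(A − (2)·I) = n − 2 = 1

Summary:
  λ = 2: algebraic multiplicity = 3, geometric multiplicity = 1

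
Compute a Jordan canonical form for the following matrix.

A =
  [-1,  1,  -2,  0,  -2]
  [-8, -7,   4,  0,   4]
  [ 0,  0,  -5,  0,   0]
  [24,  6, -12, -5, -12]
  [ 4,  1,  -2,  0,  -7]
J_2(-5) ⊕ J_1(-5) ⊕ J_1(-5) ⊕ J_1(-5)

The characteristic polynomial is
  det(x·I − A) = x^5 + 25*x^4 + 250*x^3 + 1250*x^2 + 3125*x + 3125 = (x + 5)^5

Eigenvalues and multiplicities (the geometric multiplicity of λ is n − rank(A − λI), which equals the number of Jordan blocks for λ):
  λ = -5: algebraic multiplicity = 5, geometric multiplicity = 4

Determining the block sizes for each eigenvalue:
  λ = -5: 4 blocks summing to 5 forces exactly one block of size 2 and the rest size 1 → block sizes [2, 1, 1, 1]

Assembling the blocks gives a Jordan form
J =
  [-5,  1,  0,  0,  0]
  [ 0, -5,  0,  0,  0]
  [ 0,  0, -5,  0,  0]
  [ 0,  0,  0, -5,  0]
  [ 0,  0,  0,  0, -5]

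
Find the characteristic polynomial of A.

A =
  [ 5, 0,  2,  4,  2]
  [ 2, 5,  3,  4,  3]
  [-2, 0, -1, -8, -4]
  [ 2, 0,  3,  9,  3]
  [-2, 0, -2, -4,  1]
x^5 - 19*x^4 + 142*x^3 - 522*x^2 + 945*x - 675

Expanding det(x·I − A) (e.g. by cofactor expansion or by noting that A is similar to its Jordan form J, which has the same characteristic polynomial as A) gives
  χ_A(x) = x^5 - 19*x^4 + 142*x^3 - 522*x^2 + 945*x - 675
which factors as (x - 5)^2*(x - 3)^3. The eigenvalues (with algebraic multiplicities) are λ = 3 with multiplicity 3, λ = 5 with multiplicity 2.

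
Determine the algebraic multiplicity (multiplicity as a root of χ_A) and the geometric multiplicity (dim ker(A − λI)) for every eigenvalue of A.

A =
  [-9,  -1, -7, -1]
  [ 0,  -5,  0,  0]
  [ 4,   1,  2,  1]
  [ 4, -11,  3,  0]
λ = -5: alg = 2, geom = 2; λ = -1: alg = 2, geom = 1

Step 1 — factor the characteristic polynomial to read off the algebraic multiplicities:
  χ_A(x) = (x + 1)^2*(x + 5)^2

Step 2 — compute geometric multiplicities via the rank-nullity identity g(λ) = n − rank(A − λI):
  rank(A − (-5)·I) = 2, so dim ker(A − (-5)·I) = n − 2 = 2
  rank(A − (-1)·I) = 3, so dim ker(A − (-1)·I) = n − 3 = 1

Summary:
  λ = -5: algebraic multiplicity = 2, geometric multiplicity = 2
  λ = -1: algebraic multiplicity = 2, geometric multiplicity = 1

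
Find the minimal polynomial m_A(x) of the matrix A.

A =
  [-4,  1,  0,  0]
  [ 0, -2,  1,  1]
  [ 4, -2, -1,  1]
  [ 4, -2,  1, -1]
x^3 + 6*x^2 + 12*x + 8

The characteristic polynomial is χ_A(x) = (x + 2)^4, so the eigenvalues are known. The minimal polynomial is
  m_A(x) = Π_λ (x − λ)^{k_λ}
where k_λ is the size of the *largest* Jordan block for λ (equivalently, the smallest k with (A − λI)^k v = 0 for every generalised eigenvector v of λ).

  λ = -2: largest Jordan block has size 3, contributing (x + 2)^3

So m_A(x) = (x + 2)^3 = x^3 + 6*x^2 + 12*x + 8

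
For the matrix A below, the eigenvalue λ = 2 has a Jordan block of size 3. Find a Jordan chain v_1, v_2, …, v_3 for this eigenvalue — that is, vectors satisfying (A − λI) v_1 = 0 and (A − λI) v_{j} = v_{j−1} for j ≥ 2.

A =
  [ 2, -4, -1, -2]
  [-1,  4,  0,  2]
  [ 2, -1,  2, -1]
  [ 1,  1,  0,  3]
A Jordan chain for λ = 2 of length 3:
v_1 = (0, 1, -2, -1)ᵀ
v_2 = (-1, 0, 0, 0)ᵀ
v_3 = (0, 0, 1, 0)ᵀ

Let N = A − (2)·I. We want v_3 with N^3 v_3 = 0 but N^2 v_3 ≠ 0; then v_{j-1} := N · v_j for j = 3, …, 2.

Pick v_3 = (0, 0, 1, 0)ᵀ.
Then v_2 = N · v_3 = (-1, 0, 0, 0)ᵀ.
Then v_1 = N · v_2 = (0, 1, -2, -1)ᵀ.

Sanity check: (A − (2)·I) v_1 = (0, 0, 0, 0)ᵀ = 0. ✓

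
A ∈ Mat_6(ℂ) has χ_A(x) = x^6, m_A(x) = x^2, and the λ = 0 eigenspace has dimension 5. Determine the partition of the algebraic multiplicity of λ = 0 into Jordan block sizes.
Block sizes for λ = 0: [2, 1, 1, 1, 1]

Step 1 — from the characteristic polynomial, algebraic multiplicity of λ = 0 is 6. From dim ker(A − (0)·I) = 5, there are exactly 5 Jordan blocks for λ = 0.
Step 2 — from the minimal polynomial, the factor (x − 0)^2 tells us the largest block for λ = 0 has size 2.
Step 3 — with total size 6, 5 blocks, and largest block 2, the block sizes (in nonincreasing order) are [2, 1, 1, 1, 1].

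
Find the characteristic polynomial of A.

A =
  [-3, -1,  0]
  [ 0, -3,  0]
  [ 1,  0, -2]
x^3 + 8*x^2 + 21*x + 18

Expanding det(x·I − A) (e.g. by cofactor expansion or by noting that A is similar to its Jordan form J, which has the same characteristic polynomial as A) gives
  χ_A(x) = x^3 + 8*x^2 + 21*x + 18
which factors as (x + 2)*(x + 3)^2. The eigenvalues (with algebraic multiplicities) are λ = -3 with multiplicity 2, λ = -2 with multiplicity 1.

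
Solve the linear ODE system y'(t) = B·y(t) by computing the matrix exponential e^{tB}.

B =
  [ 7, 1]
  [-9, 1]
e^{tB} =
  [3*t*exp(4*t) + exp(4*t), t*exp(4*t)]
  [-9*t*exp(4*t), -3*t*exp(4*t) + exp(4*t)]

Strategy: write B = P · J · P⁻¹ where J is a Jordan canonical form, so e^{tB} = P · e^{tJ} · P⁻¹, and e^{tJ} can be computed block-by-block.

B has Jordan form
J =
  [4, 1]
  [0, 4]
(up to reordering of blocks).

Per-block formulas:
  For a 2×2 Jordan block J_2(4): exp(t · J_2(4)) = e^(4t)·(I + t·N), where N is the 2×2 nilpotent shift.

After assembling e^{tJ} and conjugating by P, we get:

e^{tB} =
  [3*t*exp(4*t) + exp(4*t), t*exp(4*t)]
  [-9*t*exp(4*t), -3*t*exp(4*t) + exp(4*t)]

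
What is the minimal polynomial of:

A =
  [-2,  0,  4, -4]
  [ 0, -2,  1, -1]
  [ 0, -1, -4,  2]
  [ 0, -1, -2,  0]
x^3 + 6*x^2 + 12*x + 8

The characteristic polynomial is χ_A(x) = (x + 2)^4, so the eigenvalues are known. The minimal polynomial is
  m_A(x) = Π_λ (x − λ)^{k_λ}
where k_λ is the size of the *largest* Jordan block for λ (equivalently, the smallest k with (A − λI)^k v = 0 for every generalised eigenvector v of λ).

  λ = -2: largest Jordan block has size 3, contributing (x + 2)^3

So m_A(x) = (x + 2)^3 = x^3 + 6*x^2 + 12*x + 8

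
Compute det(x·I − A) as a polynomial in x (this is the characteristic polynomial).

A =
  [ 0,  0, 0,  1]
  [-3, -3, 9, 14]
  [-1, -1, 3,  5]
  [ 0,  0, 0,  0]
x^4

Expanding det(x·I − A) (e.g. by cofactor expansion or by noting that A is similar to its Jordan form J, which has the same characteristic polynomial as A) gives
  χ_A(x) = x^4
which factors as x^4. The eigenvalues (with algebraic multiplicities) are λ = 0 with multiplicity 4.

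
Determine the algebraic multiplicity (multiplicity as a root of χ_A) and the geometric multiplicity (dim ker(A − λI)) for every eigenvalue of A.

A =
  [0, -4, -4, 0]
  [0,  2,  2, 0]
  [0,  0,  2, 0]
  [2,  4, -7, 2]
λ = 0: alg = 1, geom = 1; λ = 2: alg = 3, geom = 2

Step 1 — factor the characteristic polynomial to read off the algebraic multiplicities:
  χ_A(x) = x*(x - 2)^3

Step 2 — compute geometric multiplicities via the rank-nullity identity g(λ) = n − rank(A − λI):
  rank(A − (0)·I) = 3, so dim ker(A − (0)·I) = n − 3 = 1
  rank(A − (2)·I) = 2, so dim ker(A − (2)·I) = n − 2 = 2

Summary:
  λ = 0: algebraic multiplicity = 1, geometric multiplicity = 1
  λ = 2: algebraic multiplicity = 3, geometric multiplicity = 2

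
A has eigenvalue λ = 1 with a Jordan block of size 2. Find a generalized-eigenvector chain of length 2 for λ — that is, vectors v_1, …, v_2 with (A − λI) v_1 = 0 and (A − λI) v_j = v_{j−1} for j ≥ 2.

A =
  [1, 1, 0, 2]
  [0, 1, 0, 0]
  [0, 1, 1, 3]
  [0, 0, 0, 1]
A Jordan chain for λ = 1 of length 2:
v_1 = (1, 0, 1, 0)ᵀ
v_2 = (0, 1, 0, 0)ᵀ

Let N = A − (1)·I. We want v_2 with N^2 v_2 = 0 but N^1 v_2 ≠ 0; then v_{j-1} := N · v_j for j = 2, …, 2.

Pick v_2 = (0, 1, 0, 0)ᵀ.
Then v_1 = N · v_2 = (1, 0, 1, 0)ᵀ.

Sanity check: (A − (1)·I) v_1 = (0, 0, 0, 0)ᵀ = 0. ✓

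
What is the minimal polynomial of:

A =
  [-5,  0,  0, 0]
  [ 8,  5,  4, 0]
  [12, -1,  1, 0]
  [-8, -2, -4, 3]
x^3 - x^2 - 21*x + 45

The characteristic polynomial is χ_A(x) = (x - 3)^3*(x + 5), so the eigenvalues are known. The minimal polynomial is
  m_A(x) = Π_λ (x − λ)^{k_λ}
where k_λ is the size of the *largest* Jordan block for λ (equivalently, the smallest k with (A − λI)^k v = 0 for every generalised eigenvector v of λ).

  λ = -5: largest Jordan block has size 1, contributing (x + 5)
  λ = 3: largest Jordan block has size 2, contributing (x − 3)^2

So m_A(x) = (x - 3)^2*(x + 5) = x^3 - x^2 - 21*x + 45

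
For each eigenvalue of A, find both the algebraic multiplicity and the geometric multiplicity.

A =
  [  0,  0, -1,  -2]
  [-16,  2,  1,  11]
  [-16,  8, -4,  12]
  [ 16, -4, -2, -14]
λ = -4: alg = 4, geom = 2

Step 1 — factor the characteristic polynomial to read off the algebraic multiplicities:
  χ_A(x) = (x + 4)^4

Step 2 — compute geometric multiplicities via the rank-nullity identity g(λ) = n − rank(A − λI):
  rank(A − (-4)·I) = 2, so dim ker(A − (-4)·I) = n − 2 = 2

Summary:
  λ = -4: algebraic multiplicity = 4, geometric multiplicity = 2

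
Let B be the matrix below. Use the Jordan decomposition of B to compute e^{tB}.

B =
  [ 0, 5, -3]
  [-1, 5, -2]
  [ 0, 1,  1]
e^{tB} =
  [-t^2*exp(2*t)/2 - 2*t*exp(2*t) + exp(2*t), t^2*exp(2*t) + 5*t*exp(2*t), -t^2*exp(2*t)/2 - 3*t*exp(2*t)]
  [-t^2*exp(2*t)/2 - t*exp(2*t), t^2*exp(2*t) + 3*t*exp(2*t) + exp(2*t), -t^2*exp(2*t)/2 - 2*t*exp(2*t)]
  [-t^2*exp(2*t)/2, t^2*exp(2*t) + t*exp(2*t), -t^2*exp(2*t)/2 - t*exp(2*t) + exp(2*t)]

Strategy: write B = P · J · P⁻¹ where J is a Jordan canonical form, so e^{tB} = P · e^{tJ} · P⁻¹, and e^{tJ} can be computed block-by-block.

B has Jordan form
J =
  [2, 1, 0]
  [0, 2, 1]
  [0, 0, 2]
(up to reordering of blocks).

Per-block formulas:
  For a 3×3 Jordan block J_3(2): exp(t · J_3(2)) = e^(2t)·(I + t·N + (t^2/2)·N^2), where N is the 3×3 nilpotent shift.

After assembling e^{tJ} and conjugating by P, we get:

e^{tB} =
  [-t^2*exp(2*t)/2 - 2*t*exp(2*t) + exp(2*t), t^2*exp(2*t) + 5*t*exp(2*t), -t^2*exp(2*t)/2 - 3*t*exp(2*t)]
  [-t^2*exp(2*t)/2 - t*exp(2*t), t^2*exp(2*t) + 3*t*exp(2*t) + exp(2*t), -t^2*exp(2*t)/2 - 2*t*exp(2*t)]
  [-t^2*exp(2*t)/2, t^2*exp(2*t) + t*exp(2*t), -t^2*exp(2*t)/2 - t*exp(2*t) + exp(2*t)]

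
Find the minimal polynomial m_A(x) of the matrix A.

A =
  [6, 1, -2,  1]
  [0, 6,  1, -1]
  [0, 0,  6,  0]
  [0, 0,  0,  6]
x^3 - 18*x^2 + 108*x - 216

The characteristic polynomial is χ_A(x) = (x - 6)^4, so the eigenvalues are known. The minimal polynomial is
  m_A(x) = Π_λ (x − λ)^{k_λ}
where k_λ is the size of the *largest* Jordan block for λ (equivalently, the smallest k with (A − λI)^k v = 0 for every generalised eigenvector v of λ).

  λ = 6: largest Jordan block has size 3, contributing (x − 6)^3

So m_A(x) = (x - 6)^3 = x^3 - 18*x^2 + 108*x - 216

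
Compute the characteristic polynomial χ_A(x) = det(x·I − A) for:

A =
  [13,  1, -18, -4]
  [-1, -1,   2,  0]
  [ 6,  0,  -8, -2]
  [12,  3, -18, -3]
x^4 - x^3

Expanding det(x·I − A) (e.g. by cofactor expansion or by noting that A is similar to its Jordan form J, which has the same characteristic polynomial as A) gives
  χ_A(x) = x^4 - x^3
which factors as x^3*(x - 1). The eigenvalues (with algebraic multiplicities) are λ = 0 with multiplicity 3, λ = 1 with multiplicity 1.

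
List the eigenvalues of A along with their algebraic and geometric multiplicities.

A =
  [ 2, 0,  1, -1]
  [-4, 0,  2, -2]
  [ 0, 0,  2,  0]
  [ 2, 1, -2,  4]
λ = 2: alg = 4, geom = 2

Step 1 — factor the characteristic polynomial to read off the algebraic multiplicities:
  χ_A(x) = (x - 2)^4

Step 2 — compute geometric multiplicities via the rank-nullity identity g(λ) = n − rank(A − λI):
  rank(A − (2)·I) = 2, so dim ker(A − (2)·I) = n − 2 = 2

Summary:
  λ = 2: algebraic multiplicity = 4, geometric multiplicity = 2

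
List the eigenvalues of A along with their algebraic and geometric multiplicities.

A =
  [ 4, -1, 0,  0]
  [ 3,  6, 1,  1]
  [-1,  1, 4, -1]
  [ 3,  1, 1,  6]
λ = 5: alg = 4, geom = 2

Step 1 — factor the characteristic polynomial to read off the algebraic multiplicities:
  χ_A(x) = (x - 5)^4

Step 2 — compute geometric multiplicities via the rank-nullity identity g(λ) = n − rank(A − λI):
  rank(A − (5)·I) = 2, so dim ker(A − (5)·I) = n − 2 = 2

Summary:
  λ = 5: algebraic multiplicity = 4, geometric multiplicity = 2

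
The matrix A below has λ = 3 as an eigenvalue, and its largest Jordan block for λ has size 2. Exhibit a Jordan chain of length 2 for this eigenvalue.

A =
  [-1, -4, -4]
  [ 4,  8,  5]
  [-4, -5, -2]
A Jordan chain for λ = 3 of length 2:
v_1 = (0, -1, 1)ᵀ
v_2 = (1, -1, 0)ᵀ

Let N = A − (3)·I. We want v_2 with N^2 v_2 = 0 but N^1 v_2 ≠ 0; then v_{j-1} := N · v_j for j = 2, …, 2.

Pick v_2 = (1, -1, 0)ᵀ.
Then v_1 = N · v_2 = (0, -1, 1)ᵀ.

Sanity check: (A − (3)·I) v_1 = (0, 0, 0)ᵀ = 0. ✓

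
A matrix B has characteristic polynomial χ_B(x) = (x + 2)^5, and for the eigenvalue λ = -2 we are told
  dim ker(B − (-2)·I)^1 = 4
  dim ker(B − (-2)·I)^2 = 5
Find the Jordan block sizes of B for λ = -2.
Block sizes for λ = -2: [2, 1, 1, 1]

From the dimensions of kernels of powers, the number of Jordan blocks of size at least j is d_j − d_{j−1} where d_j = dim ker(N^j) (with d_0 = 0). Computing the differences gives [4, 1].
The number of blocks of size exactly k is (#blocks of size ≥ k) − (#blocks of size ≥ k + 1), so the partition is: 3 block(s) of size 1, 1 block(s) of size 2.
In nonincreasing order the block sizes are [2, 1, 1, 1].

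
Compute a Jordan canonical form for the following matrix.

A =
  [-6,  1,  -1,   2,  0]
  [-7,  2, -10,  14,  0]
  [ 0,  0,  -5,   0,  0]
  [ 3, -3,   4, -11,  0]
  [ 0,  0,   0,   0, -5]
J_3(-5) ⊕ J_1(-5) ⊕ J_1(-5)

The characteristic polynomial is
  det(x·I − A) = x^5 + 25*x^4 + 250*x^3 + 1250*x^2 + 3125*x + 3125 = (x + 5)^5

Eigenvalues and multiplicities (the geometric multiplicity of λ is n − rank(A − λI), which equals the number of Jordan blocks for λ):
  λ = -5: algebraic multiplicity = 5, geometric multiplicity = 3

Determining the block sizes for each eigenvalue:
  λ = -5: with am = 5 and gm = 3, the partition is not yet determined (e.g. several partitions of 5 into 3 parts exist). Let N = A − (-5)·I. Computing rank(N^1) = 2, rank(N^2) = 1, rank(N^3) = 0; the number of blocks of size ≥ j is rank(N^{j−1}) − rank(N^j), giving [3, 1, 1]. So we have 1 block(s) of size 3, 2 block(s) of size 1 → block sizes [3, 1, 1]

Assembling the blocks gives a Jordan form
J =
  [-5,  1,  0,  0,  0]
  [ 0, -5,  1,  0,  0]
  [ 0,  0, -5,  0,  0]
  [ 0,  0,  0, -5,  0]
  [ 0,  0,  0,  0, -5]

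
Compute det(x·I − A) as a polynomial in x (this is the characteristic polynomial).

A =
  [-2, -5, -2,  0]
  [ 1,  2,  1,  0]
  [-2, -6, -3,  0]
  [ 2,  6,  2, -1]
x^4 + 4*x^3 + 6*x^2 + 4*x + 1

Expanding det(x·I − A) (e.g. by cofactor expansion or by noting that A is similar to its Jordan form J, which has the same characteristic polynomial as A) gives
  χ_A(x) = x^4 + 4*x^3 + 6*x^2 + 4*x + 1
which factors as (x + 1)^4. The eigenvalues (with algebraic multiplicities) are λ = -1 with multiplicity 4.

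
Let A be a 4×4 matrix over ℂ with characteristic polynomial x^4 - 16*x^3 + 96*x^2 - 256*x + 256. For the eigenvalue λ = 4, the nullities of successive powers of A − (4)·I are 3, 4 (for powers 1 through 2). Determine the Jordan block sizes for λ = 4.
Block sizes for λ = 4: [2, 1, 1]

From the dimensions of kernels of powers, the number of Jordan blocks of size at least j is d_j − d_{j−1} where d_j = dim ker(N^j) (with d_0 = 0). Computing the differences gives [3, 1].
The number of blocks of size exactly k is (#blocks of size ≥ k) − (#blocks of size ≥ k + 1), so the partition is: 2 block(s) of size 1, 1 block(s) of size 2.
In nonincreasing order the block sizes are [2, 1, 1].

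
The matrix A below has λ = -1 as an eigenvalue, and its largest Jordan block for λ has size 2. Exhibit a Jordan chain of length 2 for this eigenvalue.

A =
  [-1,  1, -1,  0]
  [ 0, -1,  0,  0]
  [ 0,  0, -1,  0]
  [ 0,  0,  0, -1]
A Jordan chain for λ = -1 of length 2:
v_1 = (1, 0, 0, 0)ᵀ
v_2 = (0, 1, 0, 0)ᵀ

Let N = A − (-1)·I. We want v_2 with N^2 v_2 = 0 but N^1 v_2 ≠ 0; then v_{j-1} := N · v_j for j = 2, …, 2.

Pick v_2 = (0, 1, 0, 0)ᵀ.
Then v_1 = N · v_2 = (1, 0, 0, 0)ᵀ.

Sanity check: (A − (-1)·I) v_1 = (0, 0, 0, 0)ᵀ = 0. ✓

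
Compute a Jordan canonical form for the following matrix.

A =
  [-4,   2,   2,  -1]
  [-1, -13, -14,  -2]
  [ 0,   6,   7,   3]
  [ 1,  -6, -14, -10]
J_3(-5) ⊕ J_1(-5)

The characteristic polynomial is
  det(x·I − A) = x^4 + 20*x^3 + 150*x^2 + 500*x + 625 = (x + 5)^4

Eigenvalues and multiplicities (the geometric multiplicity of λ is n − rank(A − λI), which equals the number of Jordan blocks for λ):
  λ = -5: algebraic multiplicity = 4, geometric multiplicity = 2

Determining the block sizes for each eigenvalue:
  λ = -5: with am = 4 and gm = 2, the partition is not yet determined (e.g. several partitions of 4 into 2 parts exist). Let N = A − (-5)·I. Computing rank(N^1) = 2, rank(N^2) = 1, rank(N^3) = 0; the number of blocks of size ≥ j is rank(N^{j−1}) − rank(N^j), giving [2, 1, 1]. So we have 1 block(s) of size 3, 1 block(s) of size 1 → block sizes [3, 1]

Assembling the blocks gives a Jordan form
J =
  [-5,  1,  0,  0]
  [ 0, -5,  1,  0]
  [ 0,  0, -5,  0]
  [ 0,  0,  0, -5]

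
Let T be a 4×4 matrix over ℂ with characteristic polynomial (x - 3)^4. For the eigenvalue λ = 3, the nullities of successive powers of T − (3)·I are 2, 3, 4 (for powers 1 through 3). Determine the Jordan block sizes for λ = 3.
Block sizes for λ = 3: [3, 1]

From the dimensions of kernels of powers, the number of Jordan blocks of size at least j is d_j − d_{j−1} where d_j = dim ker(N^j) (with d_0 = 0). Computing the differences gives [2, 1, 1].
The number of blocks of size exactly k is (#blocks of size ≥ k) − (#blocks of size ≥ k + 1), so the partition is: 1 block(s) of size 1, 1 block(s) of size 3.
In nonincreasing order the block sizes are [3, 1].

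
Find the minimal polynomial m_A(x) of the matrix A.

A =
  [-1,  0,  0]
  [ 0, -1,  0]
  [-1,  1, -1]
x^2 + 2*x + 1

The characteristic polynomial is χ_A(x) = (x + 1)^3, so the eigenvalues are known. The minimal polynomial is
  m_A(x) = Π_λ (x − λ)^{k_λ}
where k_λ is the size of the *largest* Jordan block for λ (equivalently, the smallest k with (A − λI)^k v = 0 for every generalised eigenvector v of λ).

  λ = -1: largest Jordan block has size 2, contributing (x + 1)^2

So m_A(x) = (x + 1)^2 = x^2 + 2*x + 1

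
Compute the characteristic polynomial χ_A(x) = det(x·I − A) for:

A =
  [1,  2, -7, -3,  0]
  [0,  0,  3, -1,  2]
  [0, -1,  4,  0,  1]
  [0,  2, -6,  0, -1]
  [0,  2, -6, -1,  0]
x^5 - 5*x^4 + 10*x^3 - 10*x^2 + 5*x - 1

Expanding det(x·I − A) (e.g. by cofactor expansion or by noting that A is similar to its Jordan form J, which has the same characteristic polynomial as A) gives
  χ_A(x) = x^5 - 5*x^4 + 10*x^3 - 10*x^2 + 5*x - 1
which factors as (x - 1)^5. The eigenvalues (with algebraic multiplicities) are λ = 1 with multiplicity 5.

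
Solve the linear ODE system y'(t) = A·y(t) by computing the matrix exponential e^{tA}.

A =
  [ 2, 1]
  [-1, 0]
e^{tA} =
  [t*exp(t) + exp(t), t*exp(t)]
  [-t*exp(t), -t*exp(t) + exp(t)]

Strategy: write A = P · J · P⁻¹ where J is a Jordan canonical form, so e^{tA} = P · e^{tJ} · P⁻¹, and e^{tJ} can be computed block-by-block.

A has Jordan form
J =
  [1, 1]
  [0, 1]
(up to reordering of blocks).

Per-block formulas:
  For a 2×2 Jordan block J_2(1): exp(t · J_2(1)) = e^(1t)·(I + t·N), where N is the 2×2 nilpotent shift.

After assembling e^{tJ} and conjugating by P, we get:

e^{tA} =
  [t*exp(t) + exp(t), t*exp(t)]
  [-t*exp(t), -t*exp(t) + exp(t)]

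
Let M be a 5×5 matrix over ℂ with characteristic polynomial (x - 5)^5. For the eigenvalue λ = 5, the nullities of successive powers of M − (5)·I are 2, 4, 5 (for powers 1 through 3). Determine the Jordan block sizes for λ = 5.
Block sizes for λ = 5: [3, 2]

From the dimensions of kernels of powers, the number of Jordan blocks of size at least j is d_j − d_{j−1} where d_j = dim ker(N^j) (with d_0 = 0). Computing the differences gives [2, 2, 1].
The number of blocks of size exactly k is (#blocks of size ≥ k) − (#blocks of size ≥ k + 1), so the partition is: 1 block(s) of size 2, 1 block(s) of size 3.
In nonincreasing order the block sizes are [3, 2].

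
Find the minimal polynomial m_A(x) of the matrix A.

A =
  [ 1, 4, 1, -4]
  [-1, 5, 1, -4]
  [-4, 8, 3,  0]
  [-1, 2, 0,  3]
x^3 - 9*x^2 + 27*x - 27

The characteristic polynomial is χ_A(x) = (x - 3)^4, so the eigenvalues are known. The minimal polynomial is
  m_A(x) = Π_λ (x − λ)^{k_λ}
where k_λ is the size of the *largest* Jordan block for λ (equivalently, the smallest k with (A − λI)^k v = 0 for every generalised eigenvector v of λ).

  λ = 3: largest Jordan block has size 3, contributing (x − 3)^3

So m_A(x) = (x - 3)^3 = x^3 - 9*x^2 + 27*x - 27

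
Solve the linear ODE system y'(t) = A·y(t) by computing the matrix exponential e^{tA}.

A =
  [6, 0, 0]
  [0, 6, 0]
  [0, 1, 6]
e^{tA} =
  [exp(6*t), 0, 0]
  [0, exp(6*t), 0]
  [0, t*exp(6*t), exp(6*t)]

Strategy: write A = P · J · P⁻¹ where J is a Jordan canonical form, so e^{tA} = P · e^{tJ} · P⁻¹, and e^{tJ} can be computed block-by-block.

A has Jordan form
J =
  [6, 1, 0]
  [0, 6, 0]
  [0, 0, 6]
(up to reordering of blocks).

Per-block formulas:
  For a 2×2 Jordan block J_2(6): exp(t · J_2(6)) = e^(6t)·(I + t·N), where N is the 2×2 nilpotent shift.
  For a 1×1 block at λ = 6: exp(t · [6]) = [e^(6t)].

After assembling e^{tJ} and conjugating by P, we get:

e^{tA} =
  [exp(6*t), 0, 0]
  [0, exp(6*t), 0]
  [0, t*exp(6*t), exp(6*t)]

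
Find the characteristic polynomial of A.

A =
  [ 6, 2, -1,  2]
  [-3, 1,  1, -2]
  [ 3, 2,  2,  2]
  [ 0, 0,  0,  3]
x^4 - 12*x^3 + 54*x^2 - 108*x + 81

Expanding det(x·I − A) (e.g. by cofactor expansion or by noting that A is similar to its Jordan form J, which has the same characteristic polynomial as A) gives
  χ_A(x) = x^4 - 12*x^3 + 54*x^2 - 108*x + 81
which factors as (x - 3)^4. The eigenvalues (with algebraic multiplicities) are λ = 3 with multiplicity 4.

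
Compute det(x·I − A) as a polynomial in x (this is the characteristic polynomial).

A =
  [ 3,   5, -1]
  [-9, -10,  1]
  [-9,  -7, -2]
x^3 + 9*x^2 + 27*x + 27

Expanding det(x·I − A) (e.g. by cofactor expansion or by noting that A is similar to its Jordan form J, which has the same characteristic polynomial as A) gives
  χ_A(x) = x^3 + 9*x^2 + 27*x + 27
which factors as (x + 3)^3. The eigenvalues (with algebraic multiplicities) are λ = -3 with multiplicity 3.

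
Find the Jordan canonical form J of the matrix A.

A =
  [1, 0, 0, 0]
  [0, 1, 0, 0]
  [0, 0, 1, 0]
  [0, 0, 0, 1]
J_1(1) ⊕ J_1(1) ⊕ J_1(1) ⊕ J_1(1)

The characteristic polynomial is
  det(x·I − A) = x^4 - 4*x^3 + 6*x^2 - 4*x + 1 = (x - 1)^4

Eigenvalues and multiplicities (the geometric multiplicity of λ is n − rank(A − λI), which equals the number of Jordan blocks for λ):
  λ = 1: algebraic multiplicity = 4, geometric multiplicity = 4

Determining the block sizes for each eigenvalue:
  λ = 1: gm = am = 4, so every block has size 1 → block sizes [1, 1, 1, 1]

Assembling the blocks gives a Jordan form
J =
  [1, 0, 0, 0]
  [0, 1, 0, 0]
  [0, 0, 1, 0]
  [0, 0, 0, 1]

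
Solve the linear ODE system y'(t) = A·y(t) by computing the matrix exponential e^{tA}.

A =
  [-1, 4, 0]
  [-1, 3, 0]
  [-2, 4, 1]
e^{tA} =
  [-2*t*exp(t) + exp(t), 4*t*exp(t), 0]
  [-t*exp(t), 2*t*exp(t) + exp(t), 0]
  [-2*t*exp(t), 4*t*exp(t), exp(t)]

Strategy: write A = P · J · P⁻¹ where J is a Jordan canonical form, so e^{tA} = P · e^{tJ} · P⁻¹, and e^{tJ} can be computed block-by-block.

A has Jordan form
J =
  [1, 1, 0]
  [0, 1, 0]
  [0, 0, 1]
(up to reordering of blocks).

Per-block formulas:
  For a 2×2 Jordan block J_2(1): exp(t · J_2(1)) = e^(1t)·(I + t·N), where N is the 2×2 nilpotent shift.
  For a 1×1 block at λ = 1: exp(t · [1]) = [e^(1t)].

After assembling e^{tJ} and conjugating by P, we get:

e^{tA} =
  [-2*t*exp(t) + exp(t), 4*t*exp(t), 0]
  [-t*exp(t), 2*t*exp(t) + exp(t), 0]
  [-2*t*exp(t), 4*t*exp(t), exp(t)]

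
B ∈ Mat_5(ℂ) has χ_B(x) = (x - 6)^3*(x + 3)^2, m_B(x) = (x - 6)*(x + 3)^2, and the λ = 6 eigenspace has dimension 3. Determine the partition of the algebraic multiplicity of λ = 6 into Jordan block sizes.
Block sizes for λ = 6: [1, 1, 1]

Step 1 — from the characteristic polynomial, algebraic multiplicity of λ = 6 is 3. From dim ker(B − (6)·I) = 3, there are exactly 3 Jordan blocks for λ = 6.
Step 2 — from the minimal polynomial, the factor (x − 6) tells us the largest block for λ = 6 has size 1.
Step 3 — with total size 3, 3 blocks, and largest block 1, the block sizes (in nonincreasing order) are [1, 1, 1].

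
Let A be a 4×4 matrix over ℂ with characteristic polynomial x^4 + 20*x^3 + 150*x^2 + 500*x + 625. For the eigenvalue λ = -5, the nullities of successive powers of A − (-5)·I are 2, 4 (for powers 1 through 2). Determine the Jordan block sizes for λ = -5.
Block sizes for λ = -5: [2, 2]

From the dimensions of kernels of powers, the number of Jordan blocks of size at least j is d_j − d_{j−1} where d_j = dim ker(N^j) (with d_0 = 0). Computing the differences gives [2, 2].
The number of blocks of size exactly k is (#blocks of size ≥ k) − (#blocks of size ≥ k + 1), so the partition is: 2 block(s) of size 2.
In nonincreasing order the block sizes are [2, 2].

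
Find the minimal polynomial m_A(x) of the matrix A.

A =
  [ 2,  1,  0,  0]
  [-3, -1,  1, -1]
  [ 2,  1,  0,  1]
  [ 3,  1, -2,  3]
x^3 - 3*x^2 + 3*x - 1

The characteristic polynomial is χ_A(x) = (x - 1)^4, so the eigenvalues are known. The minimal polynomial is
  m_A(x) = Π_λ (x − λ)^{k_λ}
where k_λ is the size of the *largest* Jordan block for λ (equivalently, the smallest k with (A − λI)^k v = 0 for every generalised eigenvector v of λ).

  λ = 1: largest Jordan block has size 3, contributing (x − 1)^3

So m_A(x) = (x - 1)^3 = x^3 - 3*x^2 + 3*x - 1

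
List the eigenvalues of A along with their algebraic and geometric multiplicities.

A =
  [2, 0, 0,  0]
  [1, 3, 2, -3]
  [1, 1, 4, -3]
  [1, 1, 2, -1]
λ = 2: alg = 4, geom = 3

Step 1 — factor the characteristic polynomial to read off the algebraic multiplicities:
  χ_A(x) = (x - 2)^4

Step 2 — compute geometric multiplicities via the rank-nullity identity g(λ) = n − rank(A − λI):
  rank(A − (2)·I) = 1, so dim ker(A − (2)·I) = n − 1 = 3

Summary:
  λ = 2: algebraic multiplicity = 4, geometric multiplicity = 3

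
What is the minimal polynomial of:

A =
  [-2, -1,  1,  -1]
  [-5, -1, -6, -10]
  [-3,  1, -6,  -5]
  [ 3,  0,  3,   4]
x^4 + 5*x^3 + 6*x^2 - 4*x - 8

The characteristic polynomial is χ_A(x) = (x - 1)*(x + 2)^3, so the eigenvalues are known. The minimal polynomial is
  m_A(x) = Π_λ (x − λ)^{k_λ}
where k_λ is the size of the *largest* Jordan block for λ (equivalently, the smallest k with (A − λI)^k v = 0 for every generalised eigenvector v of λ).

  λ = -2: largest Jordan block has size 3, contributing (x + 2)^3
  λ = 1: largest Jordan block has size 1, contributing (x − 1)

So m_A(x) = (x - 1)*(x + 2)^3 = x^4 + 5*x^3 + 6*x^2 - 4*x - 8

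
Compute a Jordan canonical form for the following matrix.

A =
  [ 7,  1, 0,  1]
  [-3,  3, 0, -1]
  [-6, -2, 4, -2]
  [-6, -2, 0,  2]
J_2(4) ⊕ J_1(4) ⊕ J_1(4)

The characteristic polynomial is
  det(x·I − A) = x^4 - 16*x^3 + 96*x^2 - 256*x + 256 = (x - 4)^4

Eigenvalues and multiplicities (the geometric multiplicity of λ is n − rank(A − λI), which equals the number of Jordan blocks for λ):
  λ = 4: algebraic multiplicity = 4, geometric multiplicity = 3

Determining the block sizes for each eigenvalue:
  λ = 4: 3 blocks summing to 4 forces exactly one block of size 2 and the rest size 1 → block sizes [2, 1, 1]

Assembling the blocks gives a Jordan form
J =
  [4, 1, 0, 0]
  [0, 4, 0, 0]
  [0, 0, 4, 0]
  [0, 0, 0, 4]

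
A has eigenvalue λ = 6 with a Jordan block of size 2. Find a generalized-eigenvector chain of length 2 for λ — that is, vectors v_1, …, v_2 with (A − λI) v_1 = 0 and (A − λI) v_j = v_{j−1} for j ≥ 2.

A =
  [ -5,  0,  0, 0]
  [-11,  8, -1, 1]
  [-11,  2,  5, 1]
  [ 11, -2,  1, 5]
A Jordan chain for λ = 6 of length 2:
v_1 = (0, 2, 2, -2)ᵀ
v_2 = (0, 1, 0, 0)ᵀ

Let N = A − (6)·I. We want v_2 with N^2 v_2 = 0 but N^1 v_2 ≠ 0; then v_{j-1} := N · v_j for j = 2, …, 2.

Pick v_2 = (0, 1, 0, 0)ᵀ.
Then v_1 = N · v_2 = (0, 2, 2, -2)ᵀ.

Sanity check: (A − (6)·I) v_1 = (0, 0, 0, 0)ᵀ = 0. ✓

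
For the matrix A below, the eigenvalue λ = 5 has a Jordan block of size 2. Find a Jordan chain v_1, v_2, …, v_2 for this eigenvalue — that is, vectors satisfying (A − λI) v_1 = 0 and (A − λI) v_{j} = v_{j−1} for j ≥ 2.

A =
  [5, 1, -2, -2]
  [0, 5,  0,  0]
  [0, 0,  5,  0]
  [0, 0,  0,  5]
A Jordan chain for λ = 5 of length 2:
v_1 = (1, 0, 0, 0)ᵀ
v_2 = (0, 1, 0, 0)ᵀ

Let N = A − (5)·I. We want v_2 with N^2 v_2 = 0 but N^1 v_2 ≠ 0; then v_{j-1} := N · v_j for j = 2, …, 2.

Pick v_2 = (0, 1, 0, 0)ᵀ.
Then v_1 = N · v_2 = (1, 0, 0, 0)ᵀ.

Sanity check: (A − (5)·I) v_1 = (0, 0, 0, 0)ᵀ = 0. ✓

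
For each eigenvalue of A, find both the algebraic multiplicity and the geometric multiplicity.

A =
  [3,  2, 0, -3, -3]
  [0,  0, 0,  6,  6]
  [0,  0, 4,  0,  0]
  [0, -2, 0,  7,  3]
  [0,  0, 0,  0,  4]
λ = 3: alg = 2, geom = 1; λ = 4: alg = 3, geom = 3

Step 1 — factor the characteristic polynomial to read off the algebraic multiplicities:
  χ_A(x) = (x - 4)^3*(x - 3)^2

Step 2 — compute geometric multiplicities via the rank-nullity identity g(λ) = n − rank(A − λI):
  rank(A − (3)·I) = 4, so dim ker(A − (3)·I) = n − 4 = 1
  rank(A − (4)·I) = 2, so dim ker(A − (4)·I) = n − 2 = 3

Summary:
  λ = 3: algebraic multiplicity = 2, geometric multiplicity = 1
  λ = 4: algebraic multiplicity = 3, geometric multiplicity = 3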